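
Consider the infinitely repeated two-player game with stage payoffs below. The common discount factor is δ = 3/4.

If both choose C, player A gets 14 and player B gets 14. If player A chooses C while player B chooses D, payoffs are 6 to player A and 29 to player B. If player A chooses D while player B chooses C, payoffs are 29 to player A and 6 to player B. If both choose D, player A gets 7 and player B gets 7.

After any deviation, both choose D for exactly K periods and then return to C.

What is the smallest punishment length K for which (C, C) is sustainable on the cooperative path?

5

Need Σ_{k=1}^{K} δ^k ≥ (29−14)/(14−7) = 2.1429 at δ = 3/4.
At K = 4 the sum is 2.0508 < 2.1429; at K = 5 it is 2.2881 ≥ 2.1429.
So the minimum punishment length is K = 5.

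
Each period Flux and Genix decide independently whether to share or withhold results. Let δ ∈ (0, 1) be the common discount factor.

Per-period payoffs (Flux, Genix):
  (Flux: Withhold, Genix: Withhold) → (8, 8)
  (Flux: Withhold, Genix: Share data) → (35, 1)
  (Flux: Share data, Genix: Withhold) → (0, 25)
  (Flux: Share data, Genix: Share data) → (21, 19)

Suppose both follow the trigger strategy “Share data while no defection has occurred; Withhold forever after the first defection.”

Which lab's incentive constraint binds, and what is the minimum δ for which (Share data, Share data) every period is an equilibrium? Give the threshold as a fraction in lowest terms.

Flux's threshold: (35−21)/(35−8) = 14/27.
Genix's threshold: (25−19)/(25−8) = 6/17.
14/27 > 6/17, so Flux binds and δ* = 14/27.

Flux; δ ≥ 14/27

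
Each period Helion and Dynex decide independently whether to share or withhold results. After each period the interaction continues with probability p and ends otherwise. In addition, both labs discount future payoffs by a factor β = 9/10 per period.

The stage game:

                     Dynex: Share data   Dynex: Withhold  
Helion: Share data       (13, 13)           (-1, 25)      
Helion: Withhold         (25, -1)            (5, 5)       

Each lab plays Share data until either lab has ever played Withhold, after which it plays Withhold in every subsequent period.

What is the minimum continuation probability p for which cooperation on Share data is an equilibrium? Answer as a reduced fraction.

2/3

Expected continuation weight on next period's payoff is β·p = 9/10·p, which plays the role of the discount factor.
Cooperation requires 9/10·p ≥ (25−13)/(25−5) = 3/5, hence p ≥ 2/3.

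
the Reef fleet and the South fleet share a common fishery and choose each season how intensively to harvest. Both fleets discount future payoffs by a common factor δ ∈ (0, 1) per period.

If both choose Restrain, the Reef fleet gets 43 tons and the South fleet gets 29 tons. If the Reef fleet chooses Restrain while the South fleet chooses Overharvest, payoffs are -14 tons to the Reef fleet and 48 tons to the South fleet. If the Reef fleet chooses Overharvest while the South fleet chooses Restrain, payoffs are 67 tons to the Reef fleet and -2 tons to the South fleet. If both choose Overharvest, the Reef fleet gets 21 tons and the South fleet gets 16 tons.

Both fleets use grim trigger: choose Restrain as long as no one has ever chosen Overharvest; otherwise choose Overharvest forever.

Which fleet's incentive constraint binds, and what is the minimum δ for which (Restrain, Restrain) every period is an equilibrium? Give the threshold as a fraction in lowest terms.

For the Reef fleet: deviation gain 67−43 = 24, per-period punishment loss 43−21 = 22. IC gives δ ≥ 24/46 = 12/23.
For the South fleet: gain 19, loss 13 per period, so δ ≥ 19/32.
The tighter constraint is the South fleet's, so cooperation needs δ ≥ 19/32.

the South fleet; δ ≥ 19/32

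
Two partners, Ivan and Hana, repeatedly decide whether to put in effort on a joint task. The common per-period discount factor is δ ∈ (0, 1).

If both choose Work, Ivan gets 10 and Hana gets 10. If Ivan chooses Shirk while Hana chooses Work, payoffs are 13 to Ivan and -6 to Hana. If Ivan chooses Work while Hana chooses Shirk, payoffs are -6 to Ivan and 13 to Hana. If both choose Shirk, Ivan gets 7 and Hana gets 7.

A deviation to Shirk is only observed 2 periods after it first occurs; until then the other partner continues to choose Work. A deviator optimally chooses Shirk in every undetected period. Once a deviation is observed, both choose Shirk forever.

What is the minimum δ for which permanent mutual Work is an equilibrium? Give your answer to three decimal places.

0.707

Deviating for the 2 undetected periods gains 13−10 = 3 per period over cooperation, then loses 10−7 = 3 per period forever once punishment starts.
Gain: 3(1 + δ + … + δ^1); loss: 3·δ^2/(1−δ).
No profitable deviation ⇔ 3(1−δ^2) ≤ 3·δ^2, i.e. δ^2 ≥ 3/(3+3) = 1/2.
Hence δ ≥ (1/2)^(1/2) ≈ 0.707.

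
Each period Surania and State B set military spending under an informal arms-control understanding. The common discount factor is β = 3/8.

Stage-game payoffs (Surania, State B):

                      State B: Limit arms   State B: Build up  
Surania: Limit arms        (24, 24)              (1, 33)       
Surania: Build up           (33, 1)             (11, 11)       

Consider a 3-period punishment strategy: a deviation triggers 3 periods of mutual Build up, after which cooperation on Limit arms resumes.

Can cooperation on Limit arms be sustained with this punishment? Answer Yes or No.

IC: β+…+β^3 ≥ (33−24)/(24−11) = 9/13.
At β = 3/8: partial sum = 0.5684 < 0.6923. Cooperation not sustainable.

No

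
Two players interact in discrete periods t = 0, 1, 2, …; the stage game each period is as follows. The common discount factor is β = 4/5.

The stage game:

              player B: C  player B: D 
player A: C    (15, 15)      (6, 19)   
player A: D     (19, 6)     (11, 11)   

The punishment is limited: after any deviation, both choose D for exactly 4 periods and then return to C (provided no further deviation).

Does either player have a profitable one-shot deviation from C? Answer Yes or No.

Comparing payoff streams over the 5 periods until play realigns: cooperate → 15(1+β+…+β^4); deviate → 19 + 11(β+…+β^4).
Cooperation is sustained iff (15−11)(β+…+β^4) ≥ 19−15.
β+…+β^4 = 4/5·(1−(4/5)^4)/(1−4/5) = 2.3616, and (19−15)/(15−11) = 1.0000.
2.3616 ≥ 1.0000, so cooperation is sustainable.

No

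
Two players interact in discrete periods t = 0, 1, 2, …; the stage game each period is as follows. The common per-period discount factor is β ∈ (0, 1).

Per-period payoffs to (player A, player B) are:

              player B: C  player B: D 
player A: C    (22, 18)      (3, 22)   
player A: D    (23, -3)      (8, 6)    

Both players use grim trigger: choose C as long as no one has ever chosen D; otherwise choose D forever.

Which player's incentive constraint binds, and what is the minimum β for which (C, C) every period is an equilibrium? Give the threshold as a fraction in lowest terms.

player B; β ≥ 1/4

player A's threshold: (23−22)/(23−8) = 1/15.
player B's threshold: (22−18)/(22−6) = 1/4.
1/15 < 1/4, so player B binds and β* = 1/4.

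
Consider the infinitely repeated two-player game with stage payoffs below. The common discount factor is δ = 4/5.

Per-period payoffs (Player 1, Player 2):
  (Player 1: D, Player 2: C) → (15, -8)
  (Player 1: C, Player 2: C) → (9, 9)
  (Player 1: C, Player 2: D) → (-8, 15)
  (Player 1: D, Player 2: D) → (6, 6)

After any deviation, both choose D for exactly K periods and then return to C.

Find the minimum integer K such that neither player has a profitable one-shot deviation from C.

4

Need Σ_{k=1}^{K} δ^k ≥ (15−9)/(9−6) = 2.0000 at δ = 4/5.
At K = 3 the sum is 1.9520 < 2.0000; at K = 4 it is 2.3616 ≥ 2.0000.
So the minimum punishment length is K = 4.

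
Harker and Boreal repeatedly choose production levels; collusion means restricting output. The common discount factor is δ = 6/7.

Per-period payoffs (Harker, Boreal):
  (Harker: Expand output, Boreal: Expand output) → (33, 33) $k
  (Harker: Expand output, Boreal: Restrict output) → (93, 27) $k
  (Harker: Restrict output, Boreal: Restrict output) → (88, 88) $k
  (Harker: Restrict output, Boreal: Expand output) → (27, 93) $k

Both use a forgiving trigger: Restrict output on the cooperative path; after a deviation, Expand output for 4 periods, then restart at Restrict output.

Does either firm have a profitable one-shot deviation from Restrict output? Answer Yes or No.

Comparing payoff streams over the 5 periods until play realigns: cooperate → 88(1+δ+…+δ^4); deviate → 93 + 33(δ+…+δ^4).
Cooperation is sustained iff (88−33)(δ+…+δ^4) ≥ 93−88.
δ+…+δ^4 = 6/7·(1−(6/7)^4)/(1−6/7) = 2.7613, and (93−88)/(88−33) = 0.0909.
2.7613 ≥ 0.0909, so cooperation is sustainable.

No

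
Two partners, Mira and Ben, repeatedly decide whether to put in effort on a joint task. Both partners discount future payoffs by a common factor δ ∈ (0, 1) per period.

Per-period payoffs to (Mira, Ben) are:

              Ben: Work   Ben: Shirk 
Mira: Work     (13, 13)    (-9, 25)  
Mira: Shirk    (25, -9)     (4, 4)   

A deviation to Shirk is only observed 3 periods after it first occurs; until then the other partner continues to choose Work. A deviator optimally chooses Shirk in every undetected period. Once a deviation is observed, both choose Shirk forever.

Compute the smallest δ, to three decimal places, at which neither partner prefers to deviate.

The best deviation is to choose Shirk for all 3 undetected periods, earning 25 each, then 4 forever once detected.
Deviation value: 25(1−δ^3)/(1−δ) + 4δ^3/(1−δ); cooperation value: 13/(1−δ).
IC: 13 ≥ 25(1−δ^3) + 4δ^3 = 25 − 21δ^3.
So δ^3 ≥ 12/21 = 4/7, giving δ ≥ (4/7)^(1/3) ≈ 0.830.

0.830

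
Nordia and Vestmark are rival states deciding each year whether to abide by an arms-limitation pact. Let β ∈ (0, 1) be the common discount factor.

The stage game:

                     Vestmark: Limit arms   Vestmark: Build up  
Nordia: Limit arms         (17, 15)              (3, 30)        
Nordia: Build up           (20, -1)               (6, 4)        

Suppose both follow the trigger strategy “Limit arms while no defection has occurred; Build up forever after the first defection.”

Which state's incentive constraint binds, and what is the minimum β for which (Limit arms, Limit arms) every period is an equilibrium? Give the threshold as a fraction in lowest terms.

Nordia: cooperation gives 17 each period; deviation gives 20 once then 6 forever.
  17/(1−β) ≥ 20 + 6β/(1−β) ⇒ β ≥ 3/14.
Vestmark: cooperation gives 15 each period; deviation gives 30 once then 4 forever.
  β ≥ 15/26.
Both must hold, so the binding constraint is Vestmark's: β ≥ 15/26.

Vestmark; β ≥ 15/26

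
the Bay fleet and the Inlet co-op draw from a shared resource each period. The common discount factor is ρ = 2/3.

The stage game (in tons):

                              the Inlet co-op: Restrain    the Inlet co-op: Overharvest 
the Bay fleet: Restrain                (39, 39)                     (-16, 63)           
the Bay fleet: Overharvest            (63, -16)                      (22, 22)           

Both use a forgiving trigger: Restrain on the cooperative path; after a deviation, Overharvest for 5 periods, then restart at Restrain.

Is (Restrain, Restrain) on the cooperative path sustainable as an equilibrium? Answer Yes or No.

Yes

Comparing payoff streams over the 6 periods until play realigns: cooperate → 39(1+ρ+…+ρ^5); deviate → 63 + 22(ρ+…+ρ^5).
Cooperation is sustained iff (39−22)(ρ+…+ρ^5) ≥ 63−39.
ρ+…+ρ^5 = 2/3·(1−(2/3)^5)/(1−2/3) = 1.7366, and (63−39)/(39−22) = 1.4118.
1.7366 ≥ 1.4118, so cooperation is sustainable.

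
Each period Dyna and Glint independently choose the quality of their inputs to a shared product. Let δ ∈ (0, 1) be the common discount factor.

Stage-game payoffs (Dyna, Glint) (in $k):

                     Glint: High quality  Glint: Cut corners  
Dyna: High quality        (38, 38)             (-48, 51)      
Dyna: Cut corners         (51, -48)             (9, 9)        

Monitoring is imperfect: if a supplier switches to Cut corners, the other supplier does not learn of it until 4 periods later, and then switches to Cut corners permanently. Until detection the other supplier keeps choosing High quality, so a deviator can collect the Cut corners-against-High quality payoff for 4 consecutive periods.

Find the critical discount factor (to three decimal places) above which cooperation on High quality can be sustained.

0.746

Deviating for the 4 undetected periods gains 51−38 = 13 per period over cooperation, then loses 38−9 = 29 per period forever once punishment starts.
Gain: 13(1 + δ + … + δ^3); loss: 29·δ^4/(1−δ).
No profitable deviation ⇔ 13(1−δ^4) ≤ 29·δ^4, i.e. δ^4 ≥ 13/(13+29) = 13/42.
Hence δ ≥ (13/42)^(1/4) ≈ 0.746.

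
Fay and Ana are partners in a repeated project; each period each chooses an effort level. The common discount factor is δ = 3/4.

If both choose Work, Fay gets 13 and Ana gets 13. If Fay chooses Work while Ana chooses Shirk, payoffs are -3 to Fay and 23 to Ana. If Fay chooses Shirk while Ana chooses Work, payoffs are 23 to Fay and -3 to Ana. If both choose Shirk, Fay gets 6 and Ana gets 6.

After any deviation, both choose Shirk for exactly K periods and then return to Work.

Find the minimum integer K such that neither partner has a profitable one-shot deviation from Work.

No profitable deviation requires (13−6)(δ+…+δ^K) ≥ 23−13, i.e. δ+…+δ^K ≥ 10/7 ≈ 1.4286.
With δ = 3/4, the partial sums are K=1: 0.7500, K=2: 1.3125, K=3: 1.7344.
K = 3 is the first length at which the sum reaches 1.4286.

3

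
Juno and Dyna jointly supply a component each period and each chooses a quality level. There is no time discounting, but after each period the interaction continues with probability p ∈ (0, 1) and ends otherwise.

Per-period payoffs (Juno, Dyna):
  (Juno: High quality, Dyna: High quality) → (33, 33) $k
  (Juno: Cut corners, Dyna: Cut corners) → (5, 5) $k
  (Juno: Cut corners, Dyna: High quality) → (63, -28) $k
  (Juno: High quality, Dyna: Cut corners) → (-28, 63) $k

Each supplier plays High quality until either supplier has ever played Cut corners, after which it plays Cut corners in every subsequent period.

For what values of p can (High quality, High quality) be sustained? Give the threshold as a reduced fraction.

Expected cooperation value is 33 + p·33 + p²·33 + … = 33/(1−p); deviation gives 63 + p·5/(1−p).
33 ≥ 63(1−p) + 5p ⇒ 58p ≥ 30 ⇒ p ≥ 30/58 = 15/29.

15/29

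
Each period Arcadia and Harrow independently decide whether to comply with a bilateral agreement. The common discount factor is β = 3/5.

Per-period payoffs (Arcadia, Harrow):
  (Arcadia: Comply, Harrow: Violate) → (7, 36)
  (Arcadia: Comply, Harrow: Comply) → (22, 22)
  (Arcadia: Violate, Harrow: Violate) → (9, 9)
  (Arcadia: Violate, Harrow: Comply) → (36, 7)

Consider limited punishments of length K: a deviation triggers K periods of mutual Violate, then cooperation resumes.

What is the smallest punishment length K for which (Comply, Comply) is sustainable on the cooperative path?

Need Σ_{k=1}^{K} β^k ≥ (36−22)/(22−9) = 1.0769 at β = 3/5.
At K = 2 the sum is 0.9600 < 1.0769; at K = 3 it is 1.1760 ≥ 1.0769.
So the minimum punishment length is K = 3.

3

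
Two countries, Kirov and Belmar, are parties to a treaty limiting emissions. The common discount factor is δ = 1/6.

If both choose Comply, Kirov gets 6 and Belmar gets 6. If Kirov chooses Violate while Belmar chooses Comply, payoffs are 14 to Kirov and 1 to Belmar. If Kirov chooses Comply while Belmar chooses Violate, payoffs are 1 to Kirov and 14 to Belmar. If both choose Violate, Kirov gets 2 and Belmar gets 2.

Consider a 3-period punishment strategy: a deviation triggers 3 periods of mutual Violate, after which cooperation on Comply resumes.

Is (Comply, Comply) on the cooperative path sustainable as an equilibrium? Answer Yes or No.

No

A one-shot deviation gives 14 now, then 2 for 3 periods, then back to 6.
Gain from deviating: (14−6) today; loss: (6−2) in each of the next 3 periods.
No-deviation condition: (6−2)(δ+…+δ^3) ≥ 14−6, i.e. δ+…+δ^3 ≥ 2.
At δ = 1/6: δ+…+δ^3 = 0.1991 < 2.0000.
So cooperation is not sustainable.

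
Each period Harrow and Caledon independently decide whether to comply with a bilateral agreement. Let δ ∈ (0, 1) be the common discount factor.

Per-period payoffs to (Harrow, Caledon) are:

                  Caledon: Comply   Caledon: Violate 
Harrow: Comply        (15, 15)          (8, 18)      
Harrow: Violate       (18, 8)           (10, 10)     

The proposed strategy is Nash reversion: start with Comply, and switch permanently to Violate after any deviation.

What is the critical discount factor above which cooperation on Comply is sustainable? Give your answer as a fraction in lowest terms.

Under grim trigger the critical discount factor is (T−C)/(T−P) with T = 18, C = 15, P = 10.
δ* = (18−15)/(18−10) = 3/8.

3/8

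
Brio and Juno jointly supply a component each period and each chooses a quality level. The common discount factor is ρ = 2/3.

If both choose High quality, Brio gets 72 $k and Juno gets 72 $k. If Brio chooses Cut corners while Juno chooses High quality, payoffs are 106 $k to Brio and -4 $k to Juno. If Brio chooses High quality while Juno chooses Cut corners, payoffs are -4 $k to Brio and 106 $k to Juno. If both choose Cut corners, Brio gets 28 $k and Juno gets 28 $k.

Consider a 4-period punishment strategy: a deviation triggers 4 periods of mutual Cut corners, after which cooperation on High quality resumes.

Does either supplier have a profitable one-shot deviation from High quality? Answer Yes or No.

No

IC: ρ+…+ρ^4 ≥ (106−72)/(72−28) = 17/22.
At ρ = 2/3: partial sum = 1.6049 ≥ 0.7727. Cooperation sustainable.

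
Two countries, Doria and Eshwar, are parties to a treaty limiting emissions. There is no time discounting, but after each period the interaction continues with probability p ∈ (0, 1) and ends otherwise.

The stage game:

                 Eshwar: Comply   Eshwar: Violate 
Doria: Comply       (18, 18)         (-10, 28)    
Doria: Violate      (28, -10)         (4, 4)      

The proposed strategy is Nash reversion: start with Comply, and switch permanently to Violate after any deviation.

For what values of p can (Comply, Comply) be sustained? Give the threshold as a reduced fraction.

5/12

Expected cooperation value is 18 + p·18 + p²·18 + … = 18/(1−p); deviation gives 28 + p·4/(1−p).
18 ≥ 28(1−p) + 4p ⇒ 24p ≥ 10 ⇒ p ≥ 10/24 = 5/12.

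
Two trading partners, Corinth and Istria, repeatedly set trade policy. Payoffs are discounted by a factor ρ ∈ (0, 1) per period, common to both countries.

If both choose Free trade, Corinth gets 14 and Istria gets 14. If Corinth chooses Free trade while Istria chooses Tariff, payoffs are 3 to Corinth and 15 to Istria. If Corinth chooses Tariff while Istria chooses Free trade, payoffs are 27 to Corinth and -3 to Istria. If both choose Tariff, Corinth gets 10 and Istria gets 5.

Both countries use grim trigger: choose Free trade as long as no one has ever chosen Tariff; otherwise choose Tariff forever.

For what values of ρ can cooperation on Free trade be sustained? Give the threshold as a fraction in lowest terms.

13/17

For Corinth: deviation gain 27−14 = 13, per-period punishment loss 14−10 = 4. IC gives ρ ≥ 13/17.
For Istria: gain 1, loss 9 per period, so ρ ≥ 1/10.
The tighter constraint is Corinth's, so cooperation needs ρ ≥ 13/17.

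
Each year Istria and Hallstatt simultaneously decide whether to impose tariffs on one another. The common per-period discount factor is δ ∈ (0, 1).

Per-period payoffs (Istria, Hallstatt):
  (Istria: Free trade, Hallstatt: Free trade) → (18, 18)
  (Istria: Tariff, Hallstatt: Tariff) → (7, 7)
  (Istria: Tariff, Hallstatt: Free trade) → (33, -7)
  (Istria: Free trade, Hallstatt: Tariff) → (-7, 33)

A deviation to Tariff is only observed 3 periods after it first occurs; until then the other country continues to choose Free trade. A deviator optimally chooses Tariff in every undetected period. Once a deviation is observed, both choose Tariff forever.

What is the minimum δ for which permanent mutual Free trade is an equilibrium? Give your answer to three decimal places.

Deviating for the 3 undetected periods gains 33−18 = 15 per period over cooperation, then loses 18−7 = 11 per period forever once punishment starts.
Gain: 15(1 + δ + … + δ^2); loss: 11·δ^3/(1−δ).
No profitable deviation ⇔ 15(1−δ^3) ≤ 11·δ^3, i.e. δ^3 ≥ 15/(15+11) = 15/26.
Hence δ ≥ (15/26)^(1/3) ≈ 0.832.

0.832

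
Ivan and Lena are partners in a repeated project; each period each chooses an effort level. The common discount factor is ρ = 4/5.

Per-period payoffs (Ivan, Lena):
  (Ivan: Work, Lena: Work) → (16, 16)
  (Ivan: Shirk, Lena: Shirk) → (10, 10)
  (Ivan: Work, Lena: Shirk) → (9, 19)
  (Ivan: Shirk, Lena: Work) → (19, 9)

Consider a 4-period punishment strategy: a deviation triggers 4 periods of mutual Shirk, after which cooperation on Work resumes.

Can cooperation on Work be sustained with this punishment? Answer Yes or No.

Yes

Comparing payoff streams over the 5 periods until play realigns: cooperate → 16(1+ρ+…+ρ^4); deviate → 19 + 10(ρ+…+ρ^4).
Cooperation is sustained iff (16−10)(ρ+…+ρ^4) ≥ 19−16.
ρ+…+ρ^4 = 4/5·(1−(4/5)^4)/(1−4/5) = 2.3616, and (19−16)/(16−10) = 0.5000.
2.3616 ≥ 0.5000, so cooperation is sustainable.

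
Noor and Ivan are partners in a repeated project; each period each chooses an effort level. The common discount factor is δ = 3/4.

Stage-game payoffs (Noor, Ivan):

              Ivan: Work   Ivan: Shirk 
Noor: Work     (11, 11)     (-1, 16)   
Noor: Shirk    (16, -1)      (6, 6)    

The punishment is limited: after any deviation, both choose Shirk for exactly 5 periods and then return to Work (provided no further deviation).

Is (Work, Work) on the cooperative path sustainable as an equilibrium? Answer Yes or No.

Yes

A one-shot deviation gives 16 now, then 6 for 5 periods, then back to 11.
Gain from deviating: (16−11) today; loss: (11−6) in each of the next 5 periods.
No-deviation condition: (11−6)(δ+…+δ^5) ≥ 16−11, i.e. δ+…+δ^5 ≥ 1.
At δ = 3/4: δ+…+δ^5 = 2.2881 ≥ 1.0000.
So cooperation is sustainable.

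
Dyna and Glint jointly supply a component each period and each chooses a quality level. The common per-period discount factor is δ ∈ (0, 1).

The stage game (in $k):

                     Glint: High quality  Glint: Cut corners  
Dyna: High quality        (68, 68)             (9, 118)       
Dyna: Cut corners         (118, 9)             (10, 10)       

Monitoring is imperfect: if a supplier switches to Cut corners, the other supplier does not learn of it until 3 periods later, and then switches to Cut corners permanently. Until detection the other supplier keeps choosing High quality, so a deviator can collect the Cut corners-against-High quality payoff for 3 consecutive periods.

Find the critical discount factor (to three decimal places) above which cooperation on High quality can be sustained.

The best deviation is to choose Cut corners for all 3 undetected periods, earning 118 each, then 10 forever once detected.
Deviation value: 118(1−δ^3)/(1−δ) + 10δ^3/(1−δ); cooperation value: 68/(1−δ).
IC: 68 ≥ 118(1−δ^3) + 10δ^3 = 118 − 108δ^3.
So δ^3 ≥ 50/108 = 25/54, giving δ ≥ (25/54)^(1/3) ≈ 0.774.

0.774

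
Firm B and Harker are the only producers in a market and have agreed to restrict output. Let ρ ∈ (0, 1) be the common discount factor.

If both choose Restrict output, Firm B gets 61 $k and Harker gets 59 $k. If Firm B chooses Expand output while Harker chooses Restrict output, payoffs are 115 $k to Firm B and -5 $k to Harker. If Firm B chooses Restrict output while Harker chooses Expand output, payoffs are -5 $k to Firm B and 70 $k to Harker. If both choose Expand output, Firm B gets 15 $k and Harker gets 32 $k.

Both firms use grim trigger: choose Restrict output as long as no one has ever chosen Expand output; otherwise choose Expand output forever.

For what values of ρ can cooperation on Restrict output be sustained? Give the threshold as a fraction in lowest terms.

27/50

For Firm B: deviation gain 115−61 = 54, per-period punishment loss 61−15 = 46. IC gives ρ ≥ 54/100 = 27/50.
For Harker: gain 11, loss 27 per period, so ρ ≥ 11/38.
The tighter constraint is Firm B's, so cooperation needs ρ ≥ 27/50.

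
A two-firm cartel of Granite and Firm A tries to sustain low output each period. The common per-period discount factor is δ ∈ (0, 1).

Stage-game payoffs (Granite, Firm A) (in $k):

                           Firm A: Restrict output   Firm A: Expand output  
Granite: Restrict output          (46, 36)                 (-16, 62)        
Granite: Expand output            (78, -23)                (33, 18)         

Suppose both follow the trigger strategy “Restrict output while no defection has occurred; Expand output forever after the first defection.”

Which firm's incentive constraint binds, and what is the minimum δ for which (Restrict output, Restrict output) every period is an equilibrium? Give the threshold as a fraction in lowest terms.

For Granite: deviation gain 78−46 = 32, per-period punishment loss 46−33 = 13. IC gives δ ≥ 32/45.
For Firm A: gain 26, loss 18 per period, so δ ≥ 26/44 = 13/22.
The tighter constraint is Granite's, so cooperation needs δ ≥ 32/45.

Granite; δ ≥ 32/45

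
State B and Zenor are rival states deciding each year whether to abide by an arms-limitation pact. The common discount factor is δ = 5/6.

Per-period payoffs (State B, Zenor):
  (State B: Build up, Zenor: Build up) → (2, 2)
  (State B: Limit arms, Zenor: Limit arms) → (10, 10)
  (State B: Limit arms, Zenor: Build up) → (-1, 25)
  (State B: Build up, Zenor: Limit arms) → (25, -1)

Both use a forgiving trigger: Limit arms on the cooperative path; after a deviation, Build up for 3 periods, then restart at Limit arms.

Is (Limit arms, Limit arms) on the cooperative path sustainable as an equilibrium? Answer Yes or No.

Comparing payoff streams over the 4 periods until play realigns: cooperate → 10(1+δ+…+δ^3); deviate → 25 + 2(δ+…+δ^3).
Cooperation is sustained iff (10−2)(δ+…+δ^3) ≥ 25−10.
δ+…+δ^3 = 5/6·(1−(5/6)^3)/(1−5/6) = 2.1065, and (25−10)/(10−2) = 1.8750.
2.1065 ≥ 1.8750, so cooperation is sustainable.

Yes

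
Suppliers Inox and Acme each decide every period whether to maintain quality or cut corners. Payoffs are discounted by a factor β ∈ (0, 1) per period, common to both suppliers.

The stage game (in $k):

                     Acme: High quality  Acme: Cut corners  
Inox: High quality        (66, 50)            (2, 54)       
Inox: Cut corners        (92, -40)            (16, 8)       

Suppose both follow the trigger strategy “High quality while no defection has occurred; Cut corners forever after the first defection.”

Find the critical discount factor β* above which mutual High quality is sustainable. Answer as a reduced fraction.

Inox: cooperation gives 66 each period; deviation gives 92 once then 16 forever.
  66/(1−β) ≥ 92 + 16β/(1−β) ⇒ β ≥ 26/76 = 13/38.
Acme: cooperation gives 50 each period; deviation gives 54 once then 8 forever.
  β ≥ 4/46 = 2/23.
Both must hold, so the binding constraint is Inox's: β ≥ 13/38.

13/38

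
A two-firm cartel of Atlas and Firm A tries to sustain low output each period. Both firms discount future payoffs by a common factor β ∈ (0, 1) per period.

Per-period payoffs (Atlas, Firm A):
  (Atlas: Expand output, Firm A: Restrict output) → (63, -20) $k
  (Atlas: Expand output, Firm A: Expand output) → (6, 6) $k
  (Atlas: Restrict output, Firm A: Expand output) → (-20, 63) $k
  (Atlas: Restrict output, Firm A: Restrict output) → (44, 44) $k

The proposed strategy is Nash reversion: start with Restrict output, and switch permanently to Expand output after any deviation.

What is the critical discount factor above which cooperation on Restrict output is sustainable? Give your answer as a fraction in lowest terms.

Cooperation forever yields 44 each period: 44/(1−β).
Deviating yields 63 once, then 6 forever: 63 + 6β/(1−β).
No profitable deviation requires 44/(1−β) ≥ 63 + 6β/(1−β).
Multiplying by (1−β): 44 ≥ 63(1−β) + 6β = 63 − 57β.
So 57β ≥ 19, i.e. β ≥ 19/57 = 1/3.

1/3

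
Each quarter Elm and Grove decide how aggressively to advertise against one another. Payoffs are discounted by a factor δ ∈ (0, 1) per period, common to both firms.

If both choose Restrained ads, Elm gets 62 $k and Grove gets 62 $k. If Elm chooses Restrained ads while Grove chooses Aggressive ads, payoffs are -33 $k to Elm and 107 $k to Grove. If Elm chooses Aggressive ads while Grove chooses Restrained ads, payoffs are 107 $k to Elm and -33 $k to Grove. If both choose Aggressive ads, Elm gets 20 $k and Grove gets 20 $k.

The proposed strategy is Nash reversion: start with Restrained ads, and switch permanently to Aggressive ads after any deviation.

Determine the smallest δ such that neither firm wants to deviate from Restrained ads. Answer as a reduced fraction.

Under grim trigger the critical discount factor is (T−C)/(T−P) with T = 107, C = 62, P = 20.
δ* = (107−62)/(107−20) = 45/87 = 15/29.

15/29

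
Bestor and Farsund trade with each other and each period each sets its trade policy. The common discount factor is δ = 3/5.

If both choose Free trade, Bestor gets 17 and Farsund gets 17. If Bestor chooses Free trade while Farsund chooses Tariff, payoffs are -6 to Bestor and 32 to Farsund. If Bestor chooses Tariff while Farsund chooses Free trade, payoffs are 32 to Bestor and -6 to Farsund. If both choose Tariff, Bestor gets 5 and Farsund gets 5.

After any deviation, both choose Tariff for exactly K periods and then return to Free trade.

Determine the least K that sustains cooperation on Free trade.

4

IC: δ(1−δ^K)/(1−δ) ≥ (32−17)/(17−5) = 5/4.
With δ = 3/5: need 1 − δ^K ≥ 5/4·(1−3/5)/(3/5), i.e. δ^K ≤ 0.1667.
Since (3/5)^3 = 0.2160 and (3/5)^4 = 0.1296, the smallest such K is 4.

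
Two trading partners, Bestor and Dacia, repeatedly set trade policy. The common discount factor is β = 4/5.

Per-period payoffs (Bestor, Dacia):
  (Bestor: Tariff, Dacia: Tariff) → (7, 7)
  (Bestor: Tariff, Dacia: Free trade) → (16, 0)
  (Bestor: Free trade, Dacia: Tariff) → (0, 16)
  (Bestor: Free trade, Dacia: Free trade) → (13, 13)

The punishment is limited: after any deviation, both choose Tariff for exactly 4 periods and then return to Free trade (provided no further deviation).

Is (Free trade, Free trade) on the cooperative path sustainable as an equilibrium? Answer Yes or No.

Yes

IC: β+…+β^4 ≥ (16−13)/(13−7) = 1/2.
At β = 4/5: partial sum = 2.3616 ≥ 0.5000. Cooperation sustainable.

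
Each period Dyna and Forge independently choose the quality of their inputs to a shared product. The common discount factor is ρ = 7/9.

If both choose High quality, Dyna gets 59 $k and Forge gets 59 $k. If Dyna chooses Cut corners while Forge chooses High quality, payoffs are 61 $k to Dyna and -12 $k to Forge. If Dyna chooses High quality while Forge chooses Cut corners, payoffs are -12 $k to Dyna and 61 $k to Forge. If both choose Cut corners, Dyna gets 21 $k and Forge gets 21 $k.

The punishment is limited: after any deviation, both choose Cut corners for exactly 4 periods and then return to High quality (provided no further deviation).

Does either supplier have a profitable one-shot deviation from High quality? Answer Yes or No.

A one-shot deviation gives 61 now, then 21 for 4 periods, then back to 59.
Gain from deviating: (61−59) today; loss: (59−21) in each of the next 4 periods.
No-deviation condition: (59−21)(ρ+…+ρ^4) ≥ 61−59, i.e. ρ+…+ρ^4 ≥ 1/19.
At ρ = 7/9: ρ+…+ρ^4 = 2.2192 ≥ 0.0526.
So cooperation is sustainable.

No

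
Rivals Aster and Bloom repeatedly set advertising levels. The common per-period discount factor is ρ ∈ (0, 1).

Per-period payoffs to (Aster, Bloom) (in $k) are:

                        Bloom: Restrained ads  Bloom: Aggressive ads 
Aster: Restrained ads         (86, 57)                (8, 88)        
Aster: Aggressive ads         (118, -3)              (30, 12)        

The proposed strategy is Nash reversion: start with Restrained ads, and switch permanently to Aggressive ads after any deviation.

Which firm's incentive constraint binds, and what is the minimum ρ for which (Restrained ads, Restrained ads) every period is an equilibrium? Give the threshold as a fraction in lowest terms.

Bloom; ρ ≥ 31/76

Aster: cooperation gives 86 each period; deviation gives 118 once then 30 forever.
  86/(1−ρ) ≥ 118 + 30ρ/(1−ρ) ⇒ ρ ≥ 32/88 = 4/11.
Bloom: cooperation gives 57 each period; deviation gives 88 once then 12 forever.
  ρ ≥ 31/76.
Both must hold, so the binding constraint is Bloom's: ρ ≥ 31/76.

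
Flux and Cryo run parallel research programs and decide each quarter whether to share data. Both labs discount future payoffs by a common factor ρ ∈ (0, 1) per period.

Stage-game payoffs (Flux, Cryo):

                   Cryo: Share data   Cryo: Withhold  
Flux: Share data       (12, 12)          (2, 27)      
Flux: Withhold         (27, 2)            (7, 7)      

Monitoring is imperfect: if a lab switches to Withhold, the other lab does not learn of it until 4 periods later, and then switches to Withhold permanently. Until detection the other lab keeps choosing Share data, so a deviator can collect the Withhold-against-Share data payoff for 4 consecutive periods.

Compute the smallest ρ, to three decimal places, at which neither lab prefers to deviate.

The best deviation is to choose Withhold for all 4 undetected periods, earning 27 each, then 7 forever once detected.
Deviation value: 27(1−ρ^4)/(1−ρ) + 7ρ^4/(1−ρ); cooperation value: 12/(1−ρ).
IC: 12 ≥ 27(1−ρ^4) + 7ρ^4 = 27 − 20ρ^4.
So ρ^4 ≥ 15/20 = 3/4, giving ρ ≥ (3/4)^(1/4) ≈ 0.931.

0.931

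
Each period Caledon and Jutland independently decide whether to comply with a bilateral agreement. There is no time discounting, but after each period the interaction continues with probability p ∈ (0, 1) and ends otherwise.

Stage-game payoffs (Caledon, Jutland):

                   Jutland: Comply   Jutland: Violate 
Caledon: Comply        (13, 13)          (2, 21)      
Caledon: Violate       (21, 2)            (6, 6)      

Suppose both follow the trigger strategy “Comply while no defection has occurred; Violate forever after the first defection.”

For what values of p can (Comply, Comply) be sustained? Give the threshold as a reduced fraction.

8/15

Expected cooperation value is 13 + p·13 + p²·13 + … = 13/(1−p); deviation gives 21 + p·6/(1−p).
13 ≥ 21(1−p) + 6p ⇒ 15p ≥ 8 ⇒ p ≥ 8/15.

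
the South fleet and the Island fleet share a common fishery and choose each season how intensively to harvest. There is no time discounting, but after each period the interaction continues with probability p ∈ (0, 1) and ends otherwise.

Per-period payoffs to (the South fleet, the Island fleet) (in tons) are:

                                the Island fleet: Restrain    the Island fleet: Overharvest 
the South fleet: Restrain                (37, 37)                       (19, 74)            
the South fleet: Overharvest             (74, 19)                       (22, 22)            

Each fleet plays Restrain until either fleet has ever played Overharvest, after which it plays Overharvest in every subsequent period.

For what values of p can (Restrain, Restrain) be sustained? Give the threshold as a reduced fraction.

37/52

Expected cooperation value is 37 + p·37 + p²·37 + … = 37/(1−p); deviation gives 74 + p·22/(1−p).
37 ≥ 74(1−p) + 22p ⇒ 52p ≥ 37 ⇒ p ≥ 37/52.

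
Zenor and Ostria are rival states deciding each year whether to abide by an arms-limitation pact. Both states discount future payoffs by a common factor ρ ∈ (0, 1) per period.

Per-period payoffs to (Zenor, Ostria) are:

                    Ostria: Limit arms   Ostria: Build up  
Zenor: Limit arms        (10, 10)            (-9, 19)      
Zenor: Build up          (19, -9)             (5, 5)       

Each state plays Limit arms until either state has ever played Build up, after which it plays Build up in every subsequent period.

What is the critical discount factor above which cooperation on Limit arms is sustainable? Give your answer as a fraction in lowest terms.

10/(1−ρ) ≥ 19 + 5ρ/(1−ρ)
10 ≥ 19 − 14ρ
ρ ≥ 9/14.

9/14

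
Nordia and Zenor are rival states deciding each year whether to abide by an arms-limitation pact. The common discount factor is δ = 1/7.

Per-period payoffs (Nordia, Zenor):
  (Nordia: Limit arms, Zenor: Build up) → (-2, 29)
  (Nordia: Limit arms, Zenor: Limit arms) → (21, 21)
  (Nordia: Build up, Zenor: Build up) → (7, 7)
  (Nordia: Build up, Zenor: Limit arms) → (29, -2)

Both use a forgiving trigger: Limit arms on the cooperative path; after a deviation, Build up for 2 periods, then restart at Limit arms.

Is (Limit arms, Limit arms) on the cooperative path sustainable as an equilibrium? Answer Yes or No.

IC: δ+…+δ^2 ≥ (29−21)/(21−7) = 4/7.
At δ = 1/7: partial sum = 0.1633 < 0.5714. Cooperation not sustainable.

No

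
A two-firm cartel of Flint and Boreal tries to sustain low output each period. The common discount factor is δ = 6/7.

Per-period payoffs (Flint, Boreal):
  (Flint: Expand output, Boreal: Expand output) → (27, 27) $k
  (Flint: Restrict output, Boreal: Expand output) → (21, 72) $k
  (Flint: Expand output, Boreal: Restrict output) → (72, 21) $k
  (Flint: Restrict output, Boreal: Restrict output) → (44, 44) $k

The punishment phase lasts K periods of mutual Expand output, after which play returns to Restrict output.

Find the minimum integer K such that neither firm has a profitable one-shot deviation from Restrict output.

No profitable deviation requires (44−27)(δ+…+δ^K) ≥ 72−44, i.e. δ+…+δ^K ≥ 28/17 ≈ 1.6471.
With δ = 6/7, the partial sums are K=1: 0.8571, K=2: 1.5918, K=3: 2.2216.
K = 3 is the first length at which the sum reaches 1.6471.

3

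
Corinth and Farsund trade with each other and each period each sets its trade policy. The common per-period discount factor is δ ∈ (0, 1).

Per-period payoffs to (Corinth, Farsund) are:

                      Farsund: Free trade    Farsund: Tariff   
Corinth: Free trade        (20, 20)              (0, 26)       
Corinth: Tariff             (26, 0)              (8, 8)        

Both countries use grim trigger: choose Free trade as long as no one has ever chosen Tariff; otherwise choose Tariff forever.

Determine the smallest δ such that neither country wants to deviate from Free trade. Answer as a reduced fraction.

One-period gain from deviating is 26 − 20 = 6. The loss is 20 − 8 = 12 in every subsequent period, with present value 12·δ/(1−δ).
Deviation is unprofitable when 12·δ/(1−δ) ≥ 6, i.e. δ/(1−δ) ≥ 1/2.
Equivalently δ ≥ 6/(6+12) = 1/3.

1/3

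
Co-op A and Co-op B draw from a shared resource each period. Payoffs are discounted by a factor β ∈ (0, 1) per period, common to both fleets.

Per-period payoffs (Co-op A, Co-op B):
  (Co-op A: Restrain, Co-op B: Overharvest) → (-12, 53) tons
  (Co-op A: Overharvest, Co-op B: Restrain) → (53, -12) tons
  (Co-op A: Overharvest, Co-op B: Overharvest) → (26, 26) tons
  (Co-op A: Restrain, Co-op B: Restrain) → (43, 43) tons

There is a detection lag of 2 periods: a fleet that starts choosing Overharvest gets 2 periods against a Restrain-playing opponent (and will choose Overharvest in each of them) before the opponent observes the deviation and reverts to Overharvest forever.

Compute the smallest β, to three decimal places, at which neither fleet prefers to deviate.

A deviator earns 53 for 2 periods, then 26 forever; cooperating earns 43 forever. Multiplying the IC by (1−β):
43 ≥ 53(1−β^2) + 26β^2, so 27·β^2 ≥ 10 and β^2 ≥ 10/27.
β ≥ (10/27)^(1/2) ≈ 0.609.

0.609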